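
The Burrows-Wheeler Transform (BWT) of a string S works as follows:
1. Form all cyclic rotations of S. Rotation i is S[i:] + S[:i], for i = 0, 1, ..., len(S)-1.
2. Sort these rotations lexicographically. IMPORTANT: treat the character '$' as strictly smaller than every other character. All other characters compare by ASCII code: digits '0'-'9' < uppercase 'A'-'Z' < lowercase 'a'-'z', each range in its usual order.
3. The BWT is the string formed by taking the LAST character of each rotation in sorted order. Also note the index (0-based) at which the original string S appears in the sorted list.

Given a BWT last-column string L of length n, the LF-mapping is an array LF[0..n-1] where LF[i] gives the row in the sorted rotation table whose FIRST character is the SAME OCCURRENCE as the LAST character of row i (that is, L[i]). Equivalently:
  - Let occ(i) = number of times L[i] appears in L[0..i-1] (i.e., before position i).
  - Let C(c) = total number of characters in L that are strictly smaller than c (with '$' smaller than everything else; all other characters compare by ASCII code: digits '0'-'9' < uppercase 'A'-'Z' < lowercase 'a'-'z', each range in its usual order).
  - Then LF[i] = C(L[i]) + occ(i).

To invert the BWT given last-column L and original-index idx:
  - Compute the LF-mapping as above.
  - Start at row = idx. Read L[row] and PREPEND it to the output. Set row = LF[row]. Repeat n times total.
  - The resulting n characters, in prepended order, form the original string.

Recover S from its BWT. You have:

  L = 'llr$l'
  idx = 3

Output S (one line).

LF mapping: 1 2 4 0 3
Walk LF starting at row 3, prepending L[row]:
  step 1: row=3, L[3]='$', prepend. Next row=LF[3]=0
  step 2: row=0, L[0]='l', prepend. Next row=LF[0]=1
  step 3: row=1, L[1]='l', prepend. Next row=LF[1]=2
  step 4: row=2, L[2]='r', prepend. Next row=LF[2]=4
  step 5: row=4, L[4]='l', prepend. Next row=LF[4]=3
Reversed output: lrll$

Answer: lrll$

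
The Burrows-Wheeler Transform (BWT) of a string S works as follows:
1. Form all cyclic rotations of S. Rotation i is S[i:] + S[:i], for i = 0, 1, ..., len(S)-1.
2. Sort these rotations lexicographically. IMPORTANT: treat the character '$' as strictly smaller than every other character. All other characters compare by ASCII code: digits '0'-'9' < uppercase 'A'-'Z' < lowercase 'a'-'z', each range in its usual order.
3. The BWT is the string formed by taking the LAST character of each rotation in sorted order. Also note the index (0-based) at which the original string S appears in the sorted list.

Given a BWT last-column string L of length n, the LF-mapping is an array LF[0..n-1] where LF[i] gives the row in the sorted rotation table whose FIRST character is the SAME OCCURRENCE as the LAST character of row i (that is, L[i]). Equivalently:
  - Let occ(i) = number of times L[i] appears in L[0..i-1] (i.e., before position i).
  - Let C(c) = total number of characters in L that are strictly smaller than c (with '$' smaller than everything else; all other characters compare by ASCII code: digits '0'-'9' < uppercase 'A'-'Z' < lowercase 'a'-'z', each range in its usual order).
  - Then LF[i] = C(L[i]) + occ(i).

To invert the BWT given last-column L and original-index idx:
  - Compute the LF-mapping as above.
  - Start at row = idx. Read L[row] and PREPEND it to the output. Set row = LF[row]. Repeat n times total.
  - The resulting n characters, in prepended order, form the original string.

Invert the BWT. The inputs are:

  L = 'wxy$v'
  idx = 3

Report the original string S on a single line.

LF mapping: 2 3 4 0 1
Walk LF starting at row 3, prepending L[row]:
  step 1: row=3, L[3]='$', prepend. Next row=LF[3]=0
  step 2: row=0, L[0]='w', prepend. Next row=LF[0]=2
  step 3: row=2, L[2]='y', prepend. Next row=LF[2]=4
  step 4: row=4, L[4]='v', prepend. Next row=LF[4]=1
  step 5: row=1, L[1]='x', prepend. Next row=LF[1]=3
Reversed output: xvyw$

Answer: xvyw$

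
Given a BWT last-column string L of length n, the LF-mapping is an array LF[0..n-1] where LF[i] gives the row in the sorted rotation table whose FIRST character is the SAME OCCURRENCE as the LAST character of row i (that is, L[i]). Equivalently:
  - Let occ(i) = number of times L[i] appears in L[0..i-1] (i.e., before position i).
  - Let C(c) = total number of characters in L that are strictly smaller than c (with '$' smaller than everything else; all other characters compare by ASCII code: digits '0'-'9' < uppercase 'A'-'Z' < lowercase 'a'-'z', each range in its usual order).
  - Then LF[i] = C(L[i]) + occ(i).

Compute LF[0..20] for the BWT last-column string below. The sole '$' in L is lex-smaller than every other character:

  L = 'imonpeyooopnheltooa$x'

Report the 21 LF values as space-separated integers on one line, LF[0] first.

Answer: 5 7 10 8 16 2 20 11 12 13 17 9 4 3 6 18 14 15 1 0 19

Derivation:
Char counts: '$':1, 'a':1, 'e':2, 'h':1, 'i':1, 'l':1, 'm':1, 'n':2, 'o':6, 'p':2, 't':1, 'x':1, 'y':1
C (first-col start): C('$')=0, C('a')=1, C('e')=2, C('h')=4, C('i')=5, C('l')=6, C('m')=7, C('n')=8, C('o')=10, C('p')=16, C('t')=18, C('x')=19, C('y')=20
L[0]='i': occ=0, LF[0]=C('i')+0=5+0=5
L[1]='m': occ=0, LF[1]=C('m')+0=7+0=7
L[2]='o': occ=0, LF[2]=C('o')+0=10+0=10
L[3]='n': occ=0, LF[3]=C('n')+0=8+0=8
L[4]='p': occ=0, LF[4]=C('p')+0=16+0=16
L[5]='e': occ=0, LF[5]=C('e')+0=2+0=2
L[6]='y': occ=0, LF[6]=C('y')+0=20+0=20
L[7]='o': occ=1, LF[7]=C('o')+1=10+1=11
L[8]='o': occ=2, LF[8]=C('o')+2=10+2=12
L[9]='o': occ=3, LF[9]=C('o')+3=10+3=13
L[10]='p': occ=1, LF[10]=C('p')+1=16+1=17
L[11]='n': occ=1, LF[11]=C('n')+1=8+1=9
L[12]='h': occ=0, LF[12]=C('h')+0=4+0=4
L[13]='e': occ=1, LF[13]=C('e')+1=2+1=3
L[14]='l': occ=0, LF[14]=C('l')+0=6+0=6
L[15]='t': occ=0, LF[15]=C('t')+0=18+0=18
L[16]='o': occ=4, LF[16]=C('o')+4=10+4=14
L[17]='o': occ=5, LF[17]=C('o')+5=10+5=15
L[18]='a': occ=0, LF[18]=C('a')+0=1+0=1
L[19]='$': occ=0, LF[19]=C('$')+0=0+0=0
L[20]='x': occ=0, LF[20]=C('x')+0=19+0=19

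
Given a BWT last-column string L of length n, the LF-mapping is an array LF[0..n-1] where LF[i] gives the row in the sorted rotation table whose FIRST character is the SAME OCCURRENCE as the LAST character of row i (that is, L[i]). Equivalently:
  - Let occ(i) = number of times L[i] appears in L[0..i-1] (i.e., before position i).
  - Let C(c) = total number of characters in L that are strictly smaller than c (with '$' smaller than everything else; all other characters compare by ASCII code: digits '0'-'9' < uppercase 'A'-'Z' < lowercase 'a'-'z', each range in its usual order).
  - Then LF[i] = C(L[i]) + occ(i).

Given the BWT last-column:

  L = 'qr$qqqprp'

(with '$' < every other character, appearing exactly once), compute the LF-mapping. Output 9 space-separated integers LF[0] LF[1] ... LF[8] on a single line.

Char counts: '$':1, 'p':2, 'q':4, 'r':2
C (first-col start): C('$')=0, C('p')=1, C('q')=3, C('r')=7
L[0]='q': occ=0, LF[0]=C('q')+0=3+0=3
L[1]='r': occ=0, LF[1]=C('r')+0=7+0=7
L[2]='$': occ=0, LF[2]=C('$')+0=0+0=0
L[3]='q': occ=1, LF[3]=C('q')+1=3+1=4
L[4]='q': occ=2, LF[4]=C('q')+2=3+2=5
L[5]='q': occ=3, LF[5]=C('q')+3=3+3=6
L[6]='p': occ=0, LF[6]=C('p')+0=1+0=1
L[7]='r': occ=1, LF[7]=C('r')+1=7+1=8
L[8]='p': occ=1, LF[8]=C('p')+1=1+1=2

Answer: 3 7 0 4 5 6 1 8 2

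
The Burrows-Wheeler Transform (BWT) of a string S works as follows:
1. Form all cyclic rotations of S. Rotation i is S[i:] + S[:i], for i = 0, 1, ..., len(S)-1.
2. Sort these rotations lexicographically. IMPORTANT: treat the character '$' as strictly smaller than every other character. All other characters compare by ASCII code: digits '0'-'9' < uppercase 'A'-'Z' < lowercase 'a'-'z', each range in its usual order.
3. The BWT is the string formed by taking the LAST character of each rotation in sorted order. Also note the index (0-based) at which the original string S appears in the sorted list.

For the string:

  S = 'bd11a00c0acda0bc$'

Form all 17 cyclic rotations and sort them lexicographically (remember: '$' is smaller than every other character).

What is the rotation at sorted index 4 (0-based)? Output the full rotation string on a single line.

Answer: 0c0acda0bc$bd11a0

Derivation:
All 17 rotations (rotation i = S[i:]+S[:i]):
  rot[0] = bd11a00c0acda0bc$
  rot[1] = d11a00c0acda0bc$b
  rot[2] = 11a00c0acda0bc$bd
  rot[3] = 1a00c0acda0bc$bd1
  rot[4] = a00c0acda0bc$bd11
  rot[5] = 00c0acda0bc$bd11a
  rot[6] = 0c0acda0bc$bd11a0
  rot[7] = c0acda0bc$bd11a00
  rot[8] = 0acda0bc$bd11a00c
  rot[9] = acda0bc$bd11a00c0
  rot[10] = cda0bc$bd11a00c0a
  rot[11] = da0bc$bd11a00c0ac
  rot[12] = a0bc$bd11a00c0acd
  rot[13] = 0bc$bd11a00c0acda
  rot[14] = bc$bd11a00c0acda0
  rot[15] = c$bd11a00c0acda0b
  rot[16] = $bd11a00c0acda0bc
Sorted (with $ < everything):
  sorted[0] = $bd11a00c0acda0bc
  sorted[1] = 00c0acda0bc$bd11a
  sorted[2] = 0acda0bc$bd11a00c
  sorted[3] = 0bc$bd11a00c0acda
  sorted[4] = 0c0acda0bc$bd11a0
  sorted[5] = 11a00c0acda0bc$bd
  sorted[6] = 1a00c0acda0bc$bd1
  sorted[7] = a00c0acda0bc$bd11
  sorted[8] = a0bc$bd11a00c0acd
  sorted[9] = acda0bc$bd11a00c0
  sorted[10] = bc$bd11a00c0acda0
  sorted[11] = bd11a00c0acda0bc$
  sorted[12] = c$bd11a00c0acda0b
  sorted[13] = c0acda0bc$bd11a00
  sorted[14] = cda0bc$bd11a00c0a
  sorted[15] = d11a00c0acda0bc$b
  sorted[16] = da0bc$bd11a00c0ac
sorted[4] = 0c0acda0bc$bd11a0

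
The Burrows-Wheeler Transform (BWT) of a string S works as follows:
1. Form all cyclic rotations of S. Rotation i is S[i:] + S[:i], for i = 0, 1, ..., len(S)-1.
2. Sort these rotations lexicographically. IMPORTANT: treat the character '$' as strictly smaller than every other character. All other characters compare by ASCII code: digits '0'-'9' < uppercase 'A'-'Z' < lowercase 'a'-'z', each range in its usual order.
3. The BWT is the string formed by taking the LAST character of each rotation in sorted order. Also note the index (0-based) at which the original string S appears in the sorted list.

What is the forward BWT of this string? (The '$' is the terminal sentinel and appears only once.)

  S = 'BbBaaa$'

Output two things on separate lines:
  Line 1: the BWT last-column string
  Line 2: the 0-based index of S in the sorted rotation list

All 7 rotations (rotation i = S[i:]+S[:i]):
  rot[0] = BbBaaa$
  rot[1] = bBaaa$B
  rot[2] = Baaa$Bb
  rot[3] = aaa$BbB
  rot[4] = aa$BbBa
  rot[5] = a$BbBaa
  rot[6] = $BbBaaa
Sorted (with $ < everything):
  sorted[0] = $BbBaaa  (last char: 'a')
  sorted[1] = Baaa$Bb  (last char: 'b')
  sorted[2] = BbBaaa$  (last char: '$')
  sorted[3] = a$BbBaa  (last char: 'a')
  sorted[4] = aa$BbBa  (last char: 'a')
  sorted[5] = aaa$BbB  (last char: 'B')
  sorted[6] = bBaaa$B  (last char: 'B')
Last column: ab$aaBB
Original string S is at sorted index 2

Answer: ab$aaBB
2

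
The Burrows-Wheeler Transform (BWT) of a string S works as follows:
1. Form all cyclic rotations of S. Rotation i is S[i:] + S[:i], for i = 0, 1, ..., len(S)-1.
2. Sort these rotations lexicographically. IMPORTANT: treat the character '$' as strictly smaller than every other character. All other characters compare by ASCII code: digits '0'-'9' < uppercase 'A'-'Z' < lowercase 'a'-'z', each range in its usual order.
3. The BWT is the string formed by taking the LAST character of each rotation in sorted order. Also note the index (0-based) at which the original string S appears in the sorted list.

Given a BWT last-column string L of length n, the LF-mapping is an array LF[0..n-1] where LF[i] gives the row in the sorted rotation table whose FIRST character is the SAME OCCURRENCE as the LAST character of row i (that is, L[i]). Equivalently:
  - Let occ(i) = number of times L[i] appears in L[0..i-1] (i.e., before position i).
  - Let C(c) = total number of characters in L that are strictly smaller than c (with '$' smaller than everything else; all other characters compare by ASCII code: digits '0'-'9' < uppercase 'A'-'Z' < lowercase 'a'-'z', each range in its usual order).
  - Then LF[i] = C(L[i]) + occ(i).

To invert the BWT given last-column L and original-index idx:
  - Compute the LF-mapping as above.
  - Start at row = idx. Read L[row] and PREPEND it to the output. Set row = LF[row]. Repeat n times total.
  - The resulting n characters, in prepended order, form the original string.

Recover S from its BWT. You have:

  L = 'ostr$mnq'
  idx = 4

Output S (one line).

LF mapping: 3 6 7 5 0 1 2 4
Walk LF starting at row 4, prepending L[row]:
  step 1: row=4, L[4]='$', prepend. Next row=LF[4]=0
  step 2: row=0, L[0]='o', prepend. Next row=LF[0]=3
  step 3: row=3, L[3]='r', prepend. Next row=LF[3]=5
  step 4: row=5, L[5]='m', prepend. Next row=LF[5]=1
  step 5: row=1, L[1]='s', prepend. Next row=LF[1]=6
  step 6: row=6, L[6]='n', prepend. Next row=LF[6]=2
  step 7: row=2, L[2]='t', prepend. Next row=LF[2]=7
  step 8: row=7, L[7]='q', prepend. Next row=LF[7]=4
Reversed output: qtnsmro$

Answer: qtnsmro$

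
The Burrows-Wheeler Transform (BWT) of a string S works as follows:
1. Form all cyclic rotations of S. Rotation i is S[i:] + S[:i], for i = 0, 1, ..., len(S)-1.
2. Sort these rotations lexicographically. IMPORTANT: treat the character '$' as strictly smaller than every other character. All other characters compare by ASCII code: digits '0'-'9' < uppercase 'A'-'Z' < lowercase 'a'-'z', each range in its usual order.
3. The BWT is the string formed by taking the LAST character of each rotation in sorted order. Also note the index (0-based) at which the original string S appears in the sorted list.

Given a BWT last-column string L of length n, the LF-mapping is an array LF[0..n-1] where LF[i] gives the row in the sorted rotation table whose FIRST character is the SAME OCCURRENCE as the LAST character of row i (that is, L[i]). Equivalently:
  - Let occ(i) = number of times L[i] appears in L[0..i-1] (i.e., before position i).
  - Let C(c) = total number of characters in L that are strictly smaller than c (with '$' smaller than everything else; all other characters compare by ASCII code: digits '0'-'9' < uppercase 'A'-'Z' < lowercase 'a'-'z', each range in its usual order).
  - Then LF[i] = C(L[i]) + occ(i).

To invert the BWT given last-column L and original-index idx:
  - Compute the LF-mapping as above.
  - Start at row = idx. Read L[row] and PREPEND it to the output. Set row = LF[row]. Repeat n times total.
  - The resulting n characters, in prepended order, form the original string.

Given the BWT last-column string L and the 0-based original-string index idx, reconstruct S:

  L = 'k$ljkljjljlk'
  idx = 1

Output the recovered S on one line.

Answer: jjkllljkjlk$

Derivation:
LF mapping: 5 0 8 1 6 9 2 3 10 4 11 7
Walk LF starting at row 1, prepending L[row]:
  step 1: row=1, L[1]='$', prepend. Next row=LF[1]=0
  step 2: row=0, L[0]='k', prepend. Next row=LF[0]=5
  step 3: row=5, L[5]='l', prepend. Next row=LF[5]=9
  step 4: row=9, L[9]='j', prepend. Next row=LF[9]=4
  step 5: row=4, L[4]='k', prepend. Next row=LF[4]=6
  step 6: row=6, L[6]='j', prepend. Next row=LF[6]=2
  step 7: row=2, L[2]='l', prepend. Next row=LF[2]=8
  step 8: row=8, L[8]='l', prepend. Next row=LF[8]=10
  step 9: row=10, L[10]='l', prepend. Next row=LF[10]=11
  step 10: row=11, L[11]='k', prepend. Next row=LF[11]=7
  step 11: row=7, L[7]='j', prepend. Next row=LF[7]=3
  step 12: row=3, L[3]='j', prepend. Next row=LF[3]=1
Reversed output: jjkllljkjlk$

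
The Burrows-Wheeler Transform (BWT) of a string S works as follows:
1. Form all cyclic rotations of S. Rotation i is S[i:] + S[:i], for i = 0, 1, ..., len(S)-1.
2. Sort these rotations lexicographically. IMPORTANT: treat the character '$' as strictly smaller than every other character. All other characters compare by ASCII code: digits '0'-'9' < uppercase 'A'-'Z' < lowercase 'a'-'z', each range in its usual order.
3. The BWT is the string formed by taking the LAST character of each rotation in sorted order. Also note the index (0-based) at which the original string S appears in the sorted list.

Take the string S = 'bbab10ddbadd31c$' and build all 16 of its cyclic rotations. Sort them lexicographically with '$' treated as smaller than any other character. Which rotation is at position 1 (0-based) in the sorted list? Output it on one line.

Answer: 0ddbadd31c$bbab1

Derivation:
All 16 rotations (rotation i = S[i:]+S[:i]):
  rot[0] = bbab10ddbadd31c$
  rot[1] = bab10ddbadd31c$b
  rot[2] = ab10ddbadd31c$bb
  rot[3] = b10ddbadd31c$bba
  rot[4] = 10ddbadd31c$bbab
  rot[5] = 0ddbadd31c$bbab1
  rot[6] = ddbadd31c$bbab10
  rot[7] = dbadd31c$bbab10d
  rot[8] = badd31c$bbab10dd
  rot[9] = add31c$bbab10ddb
  rot[10] = dd31c$bbab10ddba
  rot[11] = d31c$bbab10ddbad
  rot[12] = 31c$bbab10ddbadd
  rot[13] = 1c$bbab10ddbadd3
  rot[14] = c$bbab10ddbadd31
  rot[15] = $bbab10ddbadd31c
Sorted (with $ < everything):
  sorted[0] = $bbab10ddbadd31c
  sorted[1] = 0ddbadd31c$bbab1
  sorted[2] = 10ddbadd31c$bbab
  sorted[3] = 1c$bbab10ddbadd3
  sorted[4] = 31c$bbab10ddbadd
  sorted[5] = ab10ddbadd31c$bb
  sorted[6] = add31c$bbab10ddb
  sorted[7] = b10ddbadd31c$bba
  sorted[8] = bab10ddbadd31c$b
  sorted[9] = badd31c$bbab10dd
  sorted[10] = bbab10ddbadd31c$
  sorted[11] = c$bbab10ddbadd31
  sorted[12] = d31c$bbab10ddbad
  sorted[13] = dbadd31c$bbab10d
  sorted[14] = dd31c$bbab10ddba
  sorted[15] = ddbadd31c$bbab10
sorted[1] = 0ddbadd31c$bbab1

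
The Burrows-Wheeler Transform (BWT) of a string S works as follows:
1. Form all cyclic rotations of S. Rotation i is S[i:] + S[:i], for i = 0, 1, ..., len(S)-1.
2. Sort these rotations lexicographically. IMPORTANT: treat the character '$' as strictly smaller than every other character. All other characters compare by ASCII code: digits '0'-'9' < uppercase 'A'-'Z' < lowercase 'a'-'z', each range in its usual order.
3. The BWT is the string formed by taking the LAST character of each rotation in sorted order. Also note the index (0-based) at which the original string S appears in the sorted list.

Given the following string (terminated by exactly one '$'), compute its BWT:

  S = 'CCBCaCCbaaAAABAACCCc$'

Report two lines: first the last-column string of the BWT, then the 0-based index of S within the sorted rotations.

All 21 rotations (rotation i = S[i:]+S[:i]):
  rot[0] = CCBCaCCbaaAAABAACCCc$
  rot[1] = CBCaCCbaaAAABAACCCc$C
  rot[2] = BCaCCbaaAAABAACCCc$CC
  rot[3] = CaCCbaaAAABAACCCc$CCB
  rot[4] = aCCbaaAAABAACCCc$CCBC
  rot[5] = CCbaaAAABAACCCc$CCBCa
  rot[6] = CbaaAAABAACCCc$CCBCaC
  rot[7] = baaAAABAACCCc$CCBCaCC
  rot[8] = aaAAABAACCCc$CCBCaCCb
  rot[9] = aAAABAACCCc$CCBCaCCba
  rot[10] = AAABAACCCc$CCBCaCCbaa
  rot[11] = AABAACCCc$CCBCaCCbaaA
  rot[12] = ABAACCCc$CCBCaCCbaaAA
  rot[13] = BAACCCc$CCBCaCCbaaAAA
  rot[14] = AACCCc$CCBCaCCbaaAAAB
  rot[15] = ACCCc$CCBCaCCbaaAAABA
  rot[16] = CCCc$CCBCaCCbaaAAABAA
  rot[17] = CCc$CCBCaCCbaaAAABAAC
  rot[18] = Cc$CCBCaCCbaaAAABAACC
  rot[19] = c$CCBCaCCbaaAAABAACCC
  rot[20] = $CCBCaCCbaaAAABAACCCc
Sorted (with $ < everything):
  sorted[0] = $CCBCaCCbaaAAABAACCCc  (last char: 'c')
  sorted[1] = AAABAACCCc$CCBCaCCbaa  (last char: 'a')
  sorted[2] = AABAACCCc$CCBCaCCbaaA  (last char: 'A')
  sorted[3] = AACCCc$CCBCaCCbaaAAAB  (last char: 'B')
  sorted[4] = ABAACCCc$CCBCaCCbaaAA  (last char: 'A')
  sorted[5] = ACCCc$CCBCaCCbaaAAABA  (last char: 'A')
  sorted[6] = BAACCCc$CCBCaCCbaaAAA  (last char: 'A')
  sorted[7] = BCaCCbaaAAABAACCCc$CC  (last char: 'C')
  sorted[8] = CBCaCCbaaAAABAACCCc$C  (last char: 'C')
  sorted[9] = CCBCaCCbaaAAABAACCCc$  (last char: '$')
  sorted[10] = CCCc$CCBCaCCbaaAAABAA  (last char: 'A')
  sorted[11] = CCbaaAAABAACCCc$CCBCa  (last char: 'a')
  sorted[12] = CCc$CCBCaCCbaaAAABAAC  (last char: 'C')
  sorted[13] = CaCCbaaAAABAACCCc$CCB  (last char: 'B')
  sorted[14] = CbaaAAABAACCCc$CCBCaC  (last char: 'C')
  sorted[15] = Cc$CCBCaCCbaaAAABAACC  (last char: 'C')
  sorted[16] = aAAABAACCCc$CCBCaCCba  (last char: 'a')
  sorted[17] = aCCbaaAAABAACCCc$CCBC  (last char: 'C')
  sorted[18] = aaAAABAACCCc$CCBCaCCb  (last char: 'b')
  sorted[19] = baaAAABAACCCc$CCBCaCC  (last char: 'C')
  sorted[20] = c$CCBCaCCbaaAAABAACCC  (last char: 'C')
Last column: caABAAACC$AaCBCCaCbCC
Original string S is at sorted index 9

Answer: caABAAACC$AaCBCCaCbCC
9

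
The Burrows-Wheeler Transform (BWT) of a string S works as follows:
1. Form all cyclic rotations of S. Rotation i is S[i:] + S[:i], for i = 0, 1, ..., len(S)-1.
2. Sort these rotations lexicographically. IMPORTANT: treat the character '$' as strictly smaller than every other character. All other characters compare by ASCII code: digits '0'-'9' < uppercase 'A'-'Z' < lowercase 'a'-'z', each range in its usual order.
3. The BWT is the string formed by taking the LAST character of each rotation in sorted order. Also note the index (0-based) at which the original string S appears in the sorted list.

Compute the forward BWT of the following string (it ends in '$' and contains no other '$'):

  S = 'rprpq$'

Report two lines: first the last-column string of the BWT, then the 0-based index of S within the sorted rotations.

Answer: qrrpp$
5

Derivation:
All 6 rotations (rotation i = S[i:]+S[:i]):
  rot[0] = rprpq$
  rot[1] = prpq$r
  rot[2] = rpq$rp
  rot[3] = pq$rpr
  rot[4] = q$rprp
  rot[5] = $rprpq
Sorted (with $ < everything):
  sorted[0] = $rprpq  (last char: 'q')
  sorted[1] = pq$rpr  (last char: 'r')
  sorted[2] = prpq$r  (last char: 'r')
  sorted[3] = q$rprp  (last char: 'p')
  sorted[4] = rpq$rp  (last char: 'p')
  sorted[5] = rprpq$  (last char: '$')
Last column: qrrpp$
Original string S is at sorted index 5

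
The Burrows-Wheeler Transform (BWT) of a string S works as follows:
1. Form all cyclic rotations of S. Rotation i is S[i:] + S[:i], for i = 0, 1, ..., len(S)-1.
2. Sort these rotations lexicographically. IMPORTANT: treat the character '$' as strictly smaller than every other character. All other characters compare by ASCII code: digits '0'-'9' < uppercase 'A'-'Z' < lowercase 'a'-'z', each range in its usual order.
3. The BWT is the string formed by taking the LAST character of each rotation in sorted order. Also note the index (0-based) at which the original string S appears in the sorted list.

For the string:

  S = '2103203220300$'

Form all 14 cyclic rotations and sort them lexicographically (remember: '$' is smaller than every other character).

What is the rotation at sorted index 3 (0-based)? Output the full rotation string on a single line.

Answer: 0300$210320322

Derivation:
All 14 rotations (rotation i = S[i:]+S[:i]):
  rot[0] = 2103203220300$
  rot[1] = 103203220300$2
  rot[2] = 03203220300$21
  rot[3] = 3203220300$210
  rot[4] = 203220300$2103
  rot[5] = 03220300$21032
  rot[6] = 3220300$210320
  rot[7] = 220300$2103203
  rot[8] = 20300$21032032
  rot[9] = 0300$210320322
  rot[10] = 300$2103203220
  rot[11] = 00$21032032203
  rot[12] = 0$210320322030
  rot[13] = $2103203220300
Sorted (with $ < everything):
  sorted[0] = $2103203220300
  sorted[1] = 0$210320322030
  sorted[2] = 00$21032032203
  sorted[3] = 0300$210320322
  sorted[4] = 03203220300$21
  sorted[5] = 03220300$21032
  sorted[6] = 103203220300$2
  sorted[7] = 20300$21032032
  sorted[8] = 203220300$2103
  sorted[9] = 2103203220300$
  sorted[10] = 220300$2103203
  sorted[11] = 300$2103203220
  sorted[12] = 3203220300$210
  sorted[13] = 3220300$210320
sorted[3] = 0300$210320322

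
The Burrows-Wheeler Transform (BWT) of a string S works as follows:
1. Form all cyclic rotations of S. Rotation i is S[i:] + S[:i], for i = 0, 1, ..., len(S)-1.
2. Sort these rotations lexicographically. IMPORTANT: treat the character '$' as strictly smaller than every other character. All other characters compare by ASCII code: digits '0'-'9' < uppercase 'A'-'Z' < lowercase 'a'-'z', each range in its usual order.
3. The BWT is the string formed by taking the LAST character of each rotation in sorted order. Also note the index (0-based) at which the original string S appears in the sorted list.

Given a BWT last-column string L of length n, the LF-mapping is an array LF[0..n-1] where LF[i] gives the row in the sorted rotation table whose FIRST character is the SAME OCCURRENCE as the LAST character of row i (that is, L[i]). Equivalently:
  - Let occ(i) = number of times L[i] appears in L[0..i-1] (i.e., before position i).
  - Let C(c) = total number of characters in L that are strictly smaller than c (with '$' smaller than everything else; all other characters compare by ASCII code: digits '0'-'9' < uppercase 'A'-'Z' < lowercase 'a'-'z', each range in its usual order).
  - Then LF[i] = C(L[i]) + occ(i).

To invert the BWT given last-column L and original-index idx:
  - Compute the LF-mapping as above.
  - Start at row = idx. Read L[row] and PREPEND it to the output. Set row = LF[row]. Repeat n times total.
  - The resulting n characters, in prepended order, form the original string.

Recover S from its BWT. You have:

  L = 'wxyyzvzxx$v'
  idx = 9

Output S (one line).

LF mapping: 3 4 7 8 9 1 10 5 6 0 2
Walk LF starting at row 9, prepending L[row]:
  step 1: row=9, L[9]='$', prepend. Next row=LF[9]=0
  step 2: row=0, L[0]='w', prepend. Next row=LF[0]=3
  step 3: row=3, L[3]='y', prepend. Next row=LF[3]=8
  step 4: row=8, L[8]='x', prepend. Next row=LF[8]=6
  step 5: row=6, L[6]='z', prepend. Next row=LF[6]=10
  step 6: row=10, L[10]='v', prepend. Next row=LF[10]=2
  step 7: row=2, L[2]='y', prepend. Next row=LF[2]=7
  step 8: row=7, L[7]='x', prepend. Next row=LF[7]=5
  step 9: row=5, L[5]='v', prepend. Next row=LF[5]=1
  step 10: row=1, L[1]='x', prepend. Next row=LF[1]=4
  step 11: row=4, L[4]='z', prepend. Next row=LF[4]=9
Reversed output: zxvxyvzxyw$

Answer: zxvxyvzxyw$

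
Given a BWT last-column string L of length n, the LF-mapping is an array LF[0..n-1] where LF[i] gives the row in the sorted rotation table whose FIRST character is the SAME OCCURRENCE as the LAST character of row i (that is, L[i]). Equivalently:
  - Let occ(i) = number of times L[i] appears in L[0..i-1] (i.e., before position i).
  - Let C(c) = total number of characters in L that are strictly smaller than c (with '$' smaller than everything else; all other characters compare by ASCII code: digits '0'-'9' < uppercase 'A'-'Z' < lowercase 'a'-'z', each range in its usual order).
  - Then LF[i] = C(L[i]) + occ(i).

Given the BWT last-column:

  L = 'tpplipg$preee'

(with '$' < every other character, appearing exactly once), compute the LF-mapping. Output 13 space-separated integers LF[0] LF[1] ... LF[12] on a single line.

Char counts: '$':1, 'e':3, 'g':1, 'i':1, 'l':1, 'p':4, 'r':1, 't':1
C (first-col start): C('$')=0, C('e')=1, C('g')=4, C('i')=5, C('l')=6, C('p')=7, C('r')=11, C('t')=12
L[0]='t': occ=0, LF[0]=C('t')+0=12+0=12
L[1]='p': occ=0, LF[1]=C('p')+0=7+0=7
L[2]='p': occ=1, LF[2]=C('p')+1=7+1=8
L[3]='l': occ=0, LF[3]=C('l')+0=6+0=6
L[4]='i': occ=0, LF[4]=C('i')+0=5+0=5
L[5]='p': occ=2, LF[5]=C('p')+2=7+2=9
L[6]='g': occ=0, LF[6]=C('g')+0=4+0=4
L[7]='$': occ=0, LF[7]=C('$')+0=0+0=0
L[8]='p': occ=3, LF[8]=C('p')+3=7+3=10
L[9]='r': occ=0, LF[9]=C('r')+0=11+0=11
L[10]='e': occ=0, LF[10]=C('e')+0=1+0=1
L[11]='e': occ=1, LF[11]=C('e')+1=1+1=2
L[12]='e': occ=2, LF[12]=C('e')+2=1+2=3

Answer: 12 7 8 6 5 9 4 0 10 11 1 2 3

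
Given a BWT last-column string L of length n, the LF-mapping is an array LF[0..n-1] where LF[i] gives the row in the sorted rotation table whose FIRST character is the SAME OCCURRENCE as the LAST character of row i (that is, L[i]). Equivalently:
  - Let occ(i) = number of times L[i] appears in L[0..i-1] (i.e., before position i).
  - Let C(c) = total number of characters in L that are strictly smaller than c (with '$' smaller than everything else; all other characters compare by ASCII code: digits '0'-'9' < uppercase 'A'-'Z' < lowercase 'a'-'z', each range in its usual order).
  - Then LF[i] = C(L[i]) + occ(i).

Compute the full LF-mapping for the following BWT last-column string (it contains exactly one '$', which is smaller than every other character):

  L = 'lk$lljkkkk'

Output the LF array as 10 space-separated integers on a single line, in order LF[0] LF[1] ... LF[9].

Answer: 7 2 0 8 9 1 3 4 5 6

Derivation:
Char counts: '$':1, 'j':1, 'k':5, 'l':3
C (first-col start): C('$')=0, C('j')=1, C('k')=2, C('l')=7
L[0]='l': occ=0, LF[0]=C('l')+0=7+0=7
L[1]='k': occ=0, LF[1]=C('k')+0=2+0=2
L[2]='$': occ=0, LF[2]=C('$')+0=0+0=0
L[3]='l': occ=1, LF[3]=C('l')+1=7+1=8
L[4]='l': occ=2, LF[4]=C('l')+2=7+2=9
L[5]='j': occ=0, LF[5]=C('j')+0=1+0=1
L[6]='k': occ=1, LF[6]=C('k')+1=2+1=3
L[7]='k': occ=2, LF[7]=C('k')+2=2+2=4
L[8]='k': occ=3, LF[8]=C('k')+3=2+3=5
L[9]='k': occ=4, LF[9]=C('k')+4=2+4=6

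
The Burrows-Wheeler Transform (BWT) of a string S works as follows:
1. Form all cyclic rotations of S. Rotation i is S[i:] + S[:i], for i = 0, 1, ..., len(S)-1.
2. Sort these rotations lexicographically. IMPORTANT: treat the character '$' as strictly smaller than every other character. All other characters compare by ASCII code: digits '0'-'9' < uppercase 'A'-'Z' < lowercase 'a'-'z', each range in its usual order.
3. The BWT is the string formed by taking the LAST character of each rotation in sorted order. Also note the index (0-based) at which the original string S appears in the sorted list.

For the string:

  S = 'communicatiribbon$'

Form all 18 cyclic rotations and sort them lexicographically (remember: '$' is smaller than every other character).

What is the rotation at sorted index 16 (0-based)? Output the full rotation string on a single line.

All 18 rotations (rotation i = S[i:]+S[:i]):
  rot[0] = communicatiribbon$
  rot[1] = ommunicatiribbon$c
  rot[2] = mmunicatiribbon$co
  rot[3] = municatiribbon$com
  rot[4] = unicatiribbon$comm
  rot[5] = nicatiribbon$commu
  rot[6] = icatiribbon$commun
  rot[7] = catiribbon$communi
  rot[8] = atiribbon$communic
  rot[9] = tiribbon$communica
  rot[10] = iribbon$communicat
  rot[11] = ribbon$communicati
  rot[12] = ibbon$communicatir
  rot[13] = bbon$communicatiri
  rot[14] = bon$communicatirib
  rot[15] = on$communicatiribb
  rot[16] = n$communicatiribbo
  rot[17] = $communicatiribbon
Sorted (with $ < everything):
  sorted[0] = $communicatiribbon
  sorted[1] = atiribbon$communic
  sorted[2] = bbon$communicatiri
  sorted[3] = bon$communicatirib
  sorted[4] = catiribbon$communi
  sorted[5] = communicatiribbon$
  sorted[6] = ibbon$communicatir
  sorted[7] = icatiribbon$commun
  sorted[8] = iribbon$communicat
  sorted[9] = mmunicatiribbon$co
  sorted[10] = municatiribbon$com
  sorted[11] = n$communicatiribbo
  sorted[12] = nicatiribbon$commu
  sorted[13] = ommunicatiribbon$c
  sorted[14] = on$communicatiribb
  sorted[15] = ribbon$communicati
  sorted[16] = tiribbon$communica
  sorted[17] = unicatiribbon$comm
sorted[16] = tiribbon$communica

Answer: tiribbon$communica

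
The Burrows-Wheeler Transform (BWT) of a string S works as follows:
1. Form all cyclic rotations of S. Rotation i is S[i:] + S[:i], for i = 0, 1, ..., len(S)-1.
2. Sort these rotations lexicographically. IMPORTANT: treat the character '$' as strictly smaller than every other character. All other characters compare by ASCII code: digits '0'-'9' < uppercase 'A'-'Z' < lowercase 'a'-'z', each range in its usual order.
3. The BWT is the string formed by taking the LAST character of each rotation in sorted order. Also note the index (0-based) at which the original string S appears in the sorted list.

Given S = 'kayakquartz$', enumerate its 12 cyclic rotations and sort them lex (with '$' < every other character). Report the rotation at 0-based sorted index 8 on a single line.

All 12 rotations (rotation i = S[i:]+S[:i]):
  rot[0] = kayakquartz$
  rot[1] = ayakquartz$k
  rot[2] = yakquartz$ka
  rot[3] = akquartz$kay
  rot[4] = kquartz$kaya
  rot[5] = quartz$kayak
  rot[6] = uartz$kayakq
  rot[7] = artz$kayakqu
  rot[8] = rtz$kayakqua
  rot[9] = tz$kayakquar
  rot[10] = z$kayakquart
  rot[11] = $kayakquartz
Sorted (with $ < everything):
  sorted[0] = $kayakquartz
  sorted[1] = akquartz$kay
  sorted[2] = artz$kayakqu
  sorted[3] = ayakquartz$k
  sorted[4] = kayakquartz$
  sorted[5] = kquartz$kaya
  sorted[6] = quartz$kayak
  sorted[7] = rtz$kayakqua
  sorted[8] = tz$kayakquar
  sorted[9] = uartz$kayakq
  sorted[10] = yakquartz$ka
  sorted[11] = z$kayakquart
sorted[8] = tz$kayakquar

Answer: tz$kayakquar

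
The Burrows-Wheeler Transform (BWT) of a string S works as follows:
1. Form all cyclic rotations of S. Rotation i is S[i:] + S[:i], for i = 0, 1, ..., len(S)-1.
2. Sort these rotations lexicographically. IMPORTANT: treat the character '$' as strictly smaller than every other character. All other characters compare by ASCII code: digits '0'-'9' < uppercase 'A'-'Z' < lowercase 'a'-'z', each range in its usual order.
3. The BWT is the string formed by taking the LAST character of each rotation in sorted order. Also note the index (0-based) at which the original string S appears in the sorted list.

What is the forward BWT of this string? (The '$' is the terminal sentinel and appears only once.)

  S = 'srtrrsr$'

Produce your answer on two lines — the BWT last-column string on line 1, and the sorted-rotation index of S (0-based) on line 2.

All 8 rotations (rotation i = S[i:]+S[:i]):
  rot[0] = srtrrsr$
  rot[1] = rtrrsr$s
  rot[2] = trrsr$sr
  rot[3] = rrsr$srt
  rot[4] = rsr$srtr
  rot[5] = sr$srtrr
  rot[6] = r$srtrrs
  rot[7] = $srtrrsr
Sorted (with $ < everything):
  sorted[0] = $srtrrsr  (last char: 'r')
  sorted[1] = r$srtrrs  (last char: 's')
  sorted[2] = rrsr$srt  (last char: 't')
  sorted[3] = rsr$srtr  (last char: 'r')
  sorted[4] = rtrrsr$s  (last char: 's')
  sorted[5] = sr$srtrr  (last char: 'r')
  sorted[6] = srtrrsr$  (last char: '$')
  sorted[7] = trrsr$sr  (last char: 'r')
Last column: rstrsr$r
Original string S is at sorted index 6

Answer: rstrsr$r
6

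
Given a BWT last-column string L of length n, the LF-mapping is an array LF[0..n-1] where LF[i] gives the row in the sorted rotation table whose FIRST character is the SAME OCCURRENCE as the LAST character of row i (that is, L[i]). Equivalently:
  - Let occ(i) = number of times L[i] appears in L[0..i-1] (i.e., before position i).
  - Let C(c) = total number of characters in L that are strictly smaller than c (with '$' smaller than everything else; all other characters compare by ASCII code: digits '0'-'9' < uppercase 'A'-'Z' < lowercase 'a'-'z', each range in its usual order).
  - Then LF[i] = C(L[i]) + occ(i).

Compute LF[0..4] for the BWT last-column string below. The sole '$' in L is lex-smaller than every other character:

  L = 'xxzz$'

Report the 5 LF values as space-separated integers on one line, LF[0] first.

Answer: 1 2 3 4 0

Derivation:
Char counts: '$':1, 'x':2, 'z':2
C (first-col start): C('$')=0, C('x')=1, C('z')=3
L[0]='x': occ=0, LF[0]=C('x')+0=1+0=1
L[1]='x': occ=1, LF[1]=C('x')+1=1+1=2
L[2]='z': occ=0, LF[2]=C('z')+0=3+0=3
L[3]='z': occ=1, LF[3]=C('z')+1=3+1=4
L[4]='$': occ=0, LF[4]=C('$')+0=0+0=0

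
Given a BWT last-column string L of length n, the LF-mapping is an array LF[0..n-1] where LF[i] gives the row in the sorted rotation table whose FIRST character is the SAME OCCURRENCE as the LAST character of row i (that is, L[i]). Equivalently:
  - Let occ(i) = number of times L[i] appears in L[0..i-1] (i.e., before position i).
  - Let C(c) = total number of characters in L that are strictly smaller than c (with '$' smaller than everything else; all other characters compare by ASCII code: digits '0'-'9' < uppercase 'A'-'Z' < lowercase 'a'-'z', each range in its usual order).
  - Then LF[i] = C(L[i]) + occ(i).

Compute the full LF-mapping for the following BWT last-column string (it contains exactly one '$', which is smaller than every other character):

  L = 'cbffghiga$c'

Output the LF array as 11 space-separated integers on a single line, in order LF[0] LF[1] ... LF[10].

Char counts: '$':1, 'a':1, 'b':1, 'c':2, 'f':2, 'g':2, 'h':1, 'i':1
C (first-col start): C('$')=0, C('a')=1, C('b')=2, C('c')=3, C('f')=5, C('g')=7, C('h')=9, C('i')=10
L[0]='c': occ=0, LF[0]=C('c')+0=3+0=3
L[1]='b': occ=0, LF[1]=C('b')+0=2+0=2
L[2]='f': occ=0, LF[2]=C('f')+0=5+0=5
L[3]='f': occ=1, LF[3]=C('f')+1=5+1=6
L[4]='g': occ=0, LF[4]=C('g')+0=7+0=7
L[5]='h': occ=0, LF[5]=C('h')+0=9+0=9
L[6]='i': occ=0, LF[6]=C('i')+0=10+0=10
L[7]='g': occ=1, LF[7]=C('g')+1=7+1=8
L[8]='a': occ=0, LF[8]=C('a')+0=1+0=1
L[9]='$': occ=0, LF[9]=C('$')+0=0+0=0
L[10]='c': occ=1, LF[10]=C('c')+1=3+1=4

Answer: 3 2 5 6 7 9 10 8 1 0 4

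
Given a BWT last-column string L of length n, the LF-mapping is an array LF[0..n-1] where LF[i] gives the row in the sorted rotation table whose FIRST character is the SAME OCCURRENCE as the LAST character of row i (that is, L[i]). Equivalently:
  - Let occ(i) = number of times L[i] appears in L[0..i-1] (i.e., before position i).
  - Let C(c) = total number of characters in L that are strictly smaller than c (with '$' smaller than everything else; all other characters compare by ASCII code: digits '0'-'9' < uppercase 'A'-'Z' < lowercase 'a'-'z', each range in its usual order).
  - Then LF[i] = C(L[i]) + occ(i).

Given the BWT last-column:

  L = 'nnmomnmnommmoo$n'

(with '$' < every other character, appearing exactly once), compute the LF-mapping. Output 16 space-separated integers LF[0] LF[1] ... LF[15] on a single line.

Char counts: '$':1, 'm':6, 'n':5, 'o':4
C (first-col start): C('$')=0, C('m')=1, C('n')=7, C('o')=12
L[0]='n': occ=0, LF[0]=C('n')+0=7+0=7
L[1]='n': occ=1, LF[1]=C('n')+1=7+1=8
L[2]='m': occ=0, LF[2]=C('m')+0=1+0=1
L[3]='o': occ=0, LF[3]=C('o')+0=12+0=12
L[4]='m': occ=1, LF[4]=C('m')+1=1+1=2
L[5]='n': occ=2, LF[5]=C('n')+2=7+2=9
L[6]='m': occ=2, LF[6]=C('m')+2=1+2=3
L[7]='n': occ=3, LF[7]=C('n')+3=7+3=10
L[8]='o': occ=1, LF[8]=C('o')+1=12+1=13
L[9]='m': occ=3, LF[9]=C('m')+3=1+3=4
L[10]='m': occ=4, LF[10]=C('m')+4=1+4=5
L[11]='m': occ=5, LF[11]=C('m')+5=1+5=6
L[12]='o': occ=2, LF[12]=C('o')+2=12+2=14
L[13]='o': occ=3, LF[13]=C('o')+3=12+3=15
L[14]='$': occ=0, LF[14]=C('$')+0=0+0=0
L[15]='n': occ=4, LF[15]=C('n')+4=7+4=11

Answer: 7 8 1 12 2 9 3 10 13 4 5 6 14 15 0 11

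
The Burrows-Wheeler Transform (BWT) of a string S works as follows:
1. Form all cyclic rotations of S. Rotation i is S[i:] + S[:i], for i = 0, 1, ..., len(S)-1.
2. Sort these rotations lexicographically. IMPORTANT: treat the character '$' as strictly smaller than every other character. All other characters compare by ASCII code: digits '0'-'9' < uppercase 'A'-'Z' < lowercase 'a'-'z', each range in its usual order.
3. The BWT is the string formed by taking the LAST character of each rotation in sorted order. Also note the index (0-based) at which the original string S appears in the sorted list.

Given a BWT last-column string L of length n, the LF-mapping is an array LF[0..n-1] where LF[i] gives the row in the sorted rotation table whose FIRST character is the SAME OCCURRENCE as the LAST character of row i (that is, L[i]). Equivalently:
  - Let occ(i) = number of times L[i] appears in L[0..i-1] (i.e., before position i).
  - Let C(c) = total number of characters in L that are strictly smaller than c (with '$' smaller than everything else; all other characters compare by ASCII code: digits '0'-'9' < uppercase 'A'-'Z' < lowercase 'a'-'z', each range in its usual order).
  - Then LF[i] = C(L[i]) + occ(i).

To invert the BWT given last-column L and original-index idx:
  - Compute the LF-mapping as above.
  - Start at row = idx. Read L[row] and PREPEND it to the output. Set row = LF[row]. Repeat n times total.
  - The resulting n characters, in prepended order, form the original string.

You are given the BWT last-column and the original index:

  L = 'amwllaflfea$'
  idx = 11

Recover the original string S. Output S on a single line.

Answer: wafflellama$

Derivation:
LF mapping: 1 10 11 7 8 2 5 9 6 4 3 0
Walk LF starting at row 11, prepending L[row]:
  step 1: row=11, L[11]='$', prepend. Next row=LF[11]=0
  step 2: row=0, L[0]='a', prepend. Next row=LF[0]=1
  step 3: row=1, L[1]='m', prepend. Next row=LF[1]=10
  step 4: row=10, L[10]='a', prepend. Next row=LF[10]=3
  step 5: row=3, L[3]='l', prepend. Next row=LF[3]=7
  step 6: row=7, L[7]='l', prepend. Next row=LF[7]=9
  step 7: row=9, L[9]='e', prepend. Next row=LF[9]=4
  step 8: row=4, L[4]='l', prepend. Next row=LF[4]=8
  step 9: row=8, L[8]='f', prepend. Next row=LF[8]=6
  step 10: row=6, L[6]='f', prepend. Next row=LF[6]=5
  step 11: row=5, L[5]='a', prepend. Next row=LF[5]=2
  step 12: row=2, L[2]='w', prepend. Next row=LF[2]=11
Reversed output: wafflellama$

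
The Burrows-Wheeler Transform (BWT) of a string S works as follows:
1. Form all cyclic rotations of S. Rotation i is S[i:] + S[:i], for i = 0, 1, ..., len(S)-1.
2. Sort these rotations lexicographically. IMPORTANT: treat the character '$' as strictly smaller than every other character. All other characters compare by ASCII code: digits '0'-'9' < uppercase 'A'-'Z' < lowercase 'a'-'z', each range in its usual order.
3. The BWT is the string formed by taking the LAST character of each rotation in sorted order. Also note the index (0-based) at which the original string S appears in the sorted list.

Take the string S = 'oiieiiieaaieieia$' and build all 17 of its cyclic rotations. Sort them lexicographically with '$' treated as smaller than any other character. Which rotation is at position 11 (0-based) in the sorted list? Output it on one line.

All 17 rotations (rotation i = S[i:]+S[:i]):
  rot[0] = oiieiiieaaieieia$
  rot[1] = iieiiieaaieieia$o
  rot[2] = ieiiieaaieieia$oi
  rot[3] = eiiieaaieieia$oii
  rot[4] = iiieaaieieia$oiie
  rot[5] = iieaaieieia$oiiei
  rot[6] = ieaaieieia$oiieii
  rot[7] = eaaieieia$oiieiii
  rot[8] = aaieieia$oiieiiie
  rot[9] = aieieia$oiieiiiea
  rot[10] = ieieia$oiieiiieaa
  rot[11] = eieia$oiieiiieaai
  rot[12] = ieia$oiieiiieaaie
  rot[13] = eia$oiieiiieaaiei
  rot[14] = ia$oiieiiieaaieie
  rot[15] = a$oiieiiieaaieiei
  rot[16] = $oiieiiieaaieieia
Sorted (with $ < everything):
  sorted[0] = $oiieiiieaaieieia
  sorted[1] = a$oiieiiieaaieiei
  sorted[2] = aaieieia$oiieiiie
  sorted[3] = aieieia$oiieiiiea
  sorted[4] = eaaieieia$oiieiii
  sorted[5] = eia$oiieiiieaaiei
  sorted[6] = eieia$oiieiiieaai
  sorted[7] = eiiieaaieieia$oii
  sorted[8] = ia$oiieiiieaaieie
  sorted[9] = ieaaieieia$oiieii
  sorted[10] = ieia$oiieiiieaaie
  sorted[11] = ieieia$oiieiiieaa
  sorted[12] = ieiiieaaieieia$oi
  sorted[13] = iieaaieieia$oiiei
  sorted[14] = iieiiieaaieieia$o
  sorted[15] = iiieaaieieia$oiie
  sorted[16] = oiieiiieaaieieia$
sorted[11] = ieieia$oiieiiieaa

Answer: ieieia$oiieiiieaa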